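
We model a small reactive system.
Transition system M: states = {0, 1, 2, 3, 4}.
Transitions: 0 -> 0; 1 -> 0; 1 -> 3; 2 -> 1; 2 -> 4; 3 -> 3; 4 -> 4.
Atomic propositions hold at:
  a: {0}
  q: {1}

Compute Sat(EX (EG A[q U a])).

{0, 1}

A[q U a]: least fixpoint, start Z0 = Sat(a) = {0}, add states in Sat(q) with every successor in Z. Already a fixed point.
Sat(A[q U a]) = {0}
EG A[q U a]: greatest fixpoint, start Z0 = {0}, keep only states in Sat with some successor in Z. Already a fixed point.
Sat(EG A[q U a]) = {0}
Sat(EX (EG A[q U a])) = {s : some successor in {0}} = {0, 1}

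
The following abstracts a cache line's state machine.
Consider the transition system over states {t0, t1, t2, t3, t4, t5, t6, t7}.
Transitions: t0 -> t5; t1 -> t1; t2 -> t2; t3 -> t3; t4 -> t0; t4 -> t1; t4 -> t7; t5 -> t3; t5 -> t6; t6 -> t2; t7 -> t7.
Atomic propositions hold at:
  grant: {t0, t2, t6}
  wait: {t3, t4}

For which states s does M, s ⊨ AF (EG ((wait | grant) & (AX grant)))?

Sat(wait | grant) = {t0, t2, t3, t4, t6}
Sat(AX grant) = {s : every successor in {t0, t2, t6}} = {t2, t6}
Sat((wait | grant) & (AX grant)) = {t2, t6}
EG ((wait | grant) & (AX grant)): greatest fixpoint, start Z0 = {t2, t6}, keep only states in Sat with some successor in Z. Already a fixed point.
Sat(EG ((wait | grant) & (AX grant))) = {t2, t6}
AF (EG ((wait | grant) & (AX grant))): least fixpoint, start Z0 = {t2, t6}, add states with every successor in Z. Already a fixed point.
Sat(AF (EG ((wait | grant) & (AX grant)))) = {t2, t6}

{t2, t6}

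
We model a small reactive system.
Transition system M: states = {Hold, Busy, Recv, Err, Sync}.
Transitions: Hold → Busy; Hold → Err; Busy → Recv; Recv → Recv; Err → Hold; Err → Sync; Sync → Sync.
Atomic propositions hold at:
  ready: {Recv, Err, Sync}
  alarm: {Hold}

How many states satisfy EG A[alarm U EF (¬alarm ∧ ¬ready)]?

2

Sat(¬alarm) = {Busy, Recv, Err, Sync}
Sat(¬ready) = {Hold, Busy}
Sat(¬alarm ∧ ¬ready) = {Busy}
EF (¬alarm ∧ ¬ready): least fixpoint, start Z0 = {Busy}, add states with some successor in Z. Z1 = {Hold, Busy}; Z2 = {Hold, Busy, Err}; fixed.
Sat(EF (¬alarm ∧ ¬ready)) = {Hold, Busy, Err}
A[alarm U EF (¬alarm ∧ ¬ready)]: least fixpoint, start Z0 = Sat(EF (¬alarm ∧ ¬ready)) = {Hold, Busy, Err}, add states in Sat(alarm) with every successor in Z. Already a fixed point.
Sat(A[alarm U EF (¬alarm ∧ ¬ready)]) = {Hold, Busy, Err}
EG A[alarm U EF (¬alarm ∧ ¬ready)]: greatest fixpoint, start Z0 = {Hold, Busy, Err}, keep only states in Sat with some successor in Z. Z1 = {Hold, Err}; fixed.
Sat(EG A[alarm U EF (¬alarm ∧ ¬ready)]) = {Hold, Err}
|Sat(EG A[alarm U EF (¬alarm ∧ ¬ready)])| = |{Hold, Err}| = 2.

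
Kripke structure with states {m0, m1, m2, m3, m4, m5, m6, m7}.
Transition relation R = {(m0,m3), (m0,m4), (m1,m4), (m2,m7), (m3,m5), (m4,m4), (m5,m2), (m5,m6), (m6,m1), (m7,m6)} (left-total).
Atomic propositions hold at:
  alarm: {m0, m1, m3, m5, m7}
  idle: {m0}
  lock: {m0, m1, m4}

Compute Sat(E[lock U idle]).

E[lock U idle]: least fixpoint, start Z0 = Sat(idle) = {m0}, add states in Sat(lock) with some successor in Z. Already a fixed point.
Sat(E[lock U idle]) = {m0}

{m0}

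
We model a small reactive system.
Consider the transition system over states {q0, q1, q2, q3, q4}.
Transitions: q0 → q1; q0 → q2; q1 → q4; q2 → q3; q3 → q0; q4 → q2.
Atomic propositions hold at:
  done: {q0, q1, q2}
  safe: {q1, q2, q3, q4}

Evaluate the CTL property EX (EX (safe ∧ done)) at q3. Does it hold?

Sat(safe ∧ done) = {q1, q2}
Sat(EX (safe ∧ done)) = {s : some successor in {q1, q2}} = {q0, q4}
Sat(EX (EX (safe ∧ done))) = {s : some successor in {q0, q4}} = {q1, q3}
q3 ∈ Sat(EX (EX (safe ∧ done))) = {q1, q3}, so the formula holds at q3.

Yes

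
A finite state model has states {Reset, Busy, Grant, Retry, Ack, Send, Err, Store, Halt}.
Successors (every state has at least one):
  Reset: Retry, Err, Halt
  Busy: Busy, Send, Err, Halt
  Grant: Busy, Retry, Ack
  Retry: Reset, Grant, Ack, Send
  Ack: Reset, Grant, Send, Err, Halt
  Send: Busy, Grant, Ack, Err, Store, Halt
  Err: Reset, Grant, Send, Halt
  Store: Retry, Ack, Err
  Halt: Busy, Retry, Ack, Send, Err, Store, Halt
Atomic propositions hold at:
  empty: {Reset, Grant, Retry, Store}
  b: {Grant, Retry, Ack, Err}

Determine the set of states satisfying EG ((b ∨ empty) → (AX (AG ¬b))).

Sat(b ∨ empty) = {Reset, Grant, Retry, Ack, Err, Store}
Sat(¬b) = {Reset, Busy, Send, Store, Halt}
AG ¬b: greatest fixpoint, start Z0 = {Reset, Busy, Send, Store, Halt}, keep only states in Sat with every successor in Z. Z1 = ∅; fixed.
Sat(AG ¬b) = ∅
Sat(AX (AG ¬b)) = {s : every successor in ∅} = ∅
Sat((b ∨ empty) → (AX (AG ¬b))) = {Busy, Send, Halt}
EG ((b ∨ empty) → (AX (AG ¬b))): greatest fixpoint, start Z0 = {Busy, Send, Halt}, keep only states in Sat with some successor in Z. Already a fixed point.
Sat(EG ((b ∨ empty) → (AX (AG ¬b)))) = {Busy, Send, Halt}

{Busy, Send, Halt}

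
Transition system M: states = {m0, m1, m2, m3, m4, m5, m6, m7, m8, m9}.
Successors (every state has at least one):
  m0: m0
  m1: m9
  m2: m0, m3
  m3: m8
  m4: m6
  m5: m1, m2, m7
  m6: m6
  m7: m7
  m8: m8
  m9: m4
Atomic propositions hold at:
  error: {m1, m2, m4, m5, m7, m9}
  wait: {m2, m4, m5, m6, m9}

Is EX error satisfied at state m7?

Yes

Sat(EX error) = {s : some successor in {m1, m2, m4, m5, m7, m9}} = {m1, m5, m7, m9}
m7 ∈ Sat(EX error) = {m1, m5, m7, m9}, so the formula holds at m7.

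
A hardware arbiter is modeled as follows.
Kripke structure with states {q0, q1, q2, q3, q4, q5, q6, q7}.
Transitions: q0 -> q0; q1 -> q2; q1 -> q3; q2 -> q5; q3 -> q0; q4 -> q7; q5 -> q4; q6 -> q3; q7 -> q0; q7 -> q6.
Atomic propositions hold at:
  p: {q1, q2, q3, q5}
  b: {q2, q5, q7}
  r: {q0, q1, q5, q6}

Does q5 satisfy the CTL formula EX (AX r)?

Sat(AX r) = {s : every successor in {q0, q1, q5, q6}} = {q0, q2, q3, q7}
Sat(EX (AX r)) = {s : some successor in {q0, q2, q3, q7}} = {q0, q1, q3, q4, q6, q7}
q5 ∉ Sat(EX (AX r)) = {q0, q1, q3, q4, q6, q7}, so the formula does not hold at q5.

No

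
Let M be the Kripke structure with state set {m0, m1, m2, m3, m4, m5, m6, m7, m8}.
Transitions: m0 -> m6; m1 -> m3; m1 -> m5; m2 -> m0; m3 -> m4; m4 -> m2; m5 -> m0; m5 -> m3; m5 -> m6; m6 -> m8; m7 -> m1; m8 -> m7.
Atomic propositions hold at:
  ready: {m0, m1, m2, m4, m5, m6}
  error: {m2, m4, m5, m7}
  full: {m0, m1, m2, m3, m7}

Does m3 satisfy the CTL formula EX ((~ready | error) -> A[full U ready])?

Yes

Sat(~ready) = {m3, m7, m8}
Sat(~ready | error) = {m2, m3, m4, m5, m7, m8}
A[full U ready]: least fixpoint, start Z0 = Sat(ready) = {m0, m1, m2, m4, m5, m6}, add states in Sat(full) with every successor in Z. Z1 = {m0, m1, m2, m3, m4, m5, m6, m7}; fixed.
Sat(A[full U ready]) = {m0, m1, m2, m3, m4, m5, m6, m7}
Sat((~ready | error) -> A[full U ready]) = {m0, m1, m2, m3, m4, m5, m6, m7}
Sat(EX ((~ready | error) -> A[full U ready])) = {s : some successor in {m0, m1, m2, m3, m4, m5, m6, m7}} = {m0, m1, m2, m3, m4, m5, m7, m8}
m3 ∈ Sat(EX ((~ready | error) -> A[full U ready])) = {m0, m1, m2, m3, m4, m5, m7, m8}, so the formula holds at m3.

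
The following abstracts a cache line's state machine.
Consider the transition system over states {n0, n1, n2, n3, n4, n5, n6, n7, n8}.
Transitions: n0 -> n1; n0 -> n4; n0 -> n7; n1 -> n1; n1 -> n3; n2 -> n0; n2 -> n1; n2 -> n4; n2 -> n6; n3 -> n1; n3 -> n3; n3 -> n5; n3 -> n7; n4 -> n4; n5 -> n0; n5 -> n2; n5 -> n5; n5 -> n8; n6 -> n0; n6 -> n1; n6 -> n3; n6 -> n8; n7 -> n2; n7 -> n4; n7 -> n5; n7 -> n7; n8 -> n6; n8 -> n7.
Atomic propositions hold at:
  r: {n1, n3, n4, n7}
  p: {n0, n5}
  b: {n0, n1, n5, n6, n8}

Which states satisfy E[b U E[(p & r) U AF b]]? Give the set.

Sat(p & r) = ∅
AF b: least fixpoint, start Z0 = {n0, n1, n5, n6, n8}, add states with every successor in Z. Already a fixed point.
Sat(AF b) = {n0, n1, n5, n6, n8}
E[(p & r) U AF b]: least fixpoint, start Z0 = Sat(AF b) = {n0, n1, n5, n6, n8}, add states in Sat(p & r) with some successor in Z. Already a fixed point.
Sat(E[(p & r) U AF b]) = {n0, n1, n5, n6, n8}
E[b U E[(p & r) U AF b]]: least fixpoint, start Z0 = Sat(E[(p & r) U AF b]) = {n0, n1, n5, n6, n8}, add states in Sat(b) with some successor in Z. Already a fixed point.
Sat(E[b U E[(p & r) U AF b]]) = {n0, n1, n5, n6, n8}

{n0, n1, n5, n6, n8}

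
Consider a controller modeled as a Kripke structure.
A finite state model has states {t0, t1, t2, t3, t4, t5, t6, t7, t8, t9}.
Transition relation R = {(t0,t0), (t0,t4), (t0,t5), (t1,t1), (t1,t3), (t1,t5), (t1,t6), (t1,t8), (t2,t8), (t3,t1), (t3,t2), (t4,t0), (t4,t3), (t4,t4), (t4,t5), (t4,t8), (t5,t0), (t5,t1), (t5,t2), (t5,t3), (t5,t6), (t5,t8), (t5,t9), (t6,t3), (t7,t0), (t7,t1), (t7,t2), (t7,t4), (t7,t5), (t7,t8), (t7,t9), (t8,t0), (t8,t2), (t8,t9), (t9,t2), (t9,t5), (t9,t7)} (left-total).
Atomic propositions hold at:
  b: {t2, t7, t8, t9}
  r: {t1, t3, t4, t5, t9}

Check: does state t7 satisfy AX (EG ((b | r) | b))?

No

Sat(b | r) = {t1, t2, t3, t4, t5, t7, t8, t9}
Sat((b | r) | b) = {t1, t2, t3, t4, t5, t7, t8, t9}
EG ((b | r) | b): greatest fixpoint, start Z0 = {t1, t2, t3, t4, t5, t7, t8, t9}, keep only states in Sat with some successor in Z. Already a fixed point.
Sat(EG ((b | r) | b)) = {t1, t2, t3, t4, t5, t7, t8, t9}
Sat(AX (EG ((b | r) | b))) = {s : every successor in {t1, t2, t3, t4, t5, t7, t8, t9}} = {t2, t3, t6, t9}
t7 ∉ Sat(AX (EG ((b | r) | b))) = {t2, t3, t6, t9}, so the formula does not hold at t7.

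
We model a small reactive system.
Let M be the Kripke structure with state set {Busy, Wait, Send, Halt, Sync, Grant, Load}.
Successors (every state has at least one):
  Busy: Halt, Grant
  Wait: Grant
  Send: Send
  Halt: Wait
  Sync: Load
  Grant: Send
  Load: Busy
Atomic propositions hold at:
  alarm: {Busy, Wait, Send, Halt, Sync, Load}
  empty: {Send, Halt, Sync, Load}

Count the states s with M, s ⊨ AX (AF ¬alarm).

Sat(¬alarm) = {Grant}
AF ¬alarm: least fixpoint, start Z0 = {Grant}, add states with every successor in Z. Z1 = {Wait, Grant}; Z2 = {Wait, Halt, Grant}; Z3 = {Busy, Wait, Halt, Grant}; Z4 = {Busy, Wait, Halt, Grant, Load}; Z5 = {Busy, Wait, Halt, Sync, Grant, Load}; fixed.
Sat(AF ¬alarm) = {Busy, Wait, Halt, Sync, Grant, Load}
Sat(AX (AF ¬alarm)) = {s : every successor in {Busy, Wait, Halt, Sync, Grant, Load}} = {Busy, Wait, Halt, Sync, Load}
|Sat(AX (AF ¬alarm))| = |{Busy, Wait, Halt, Sync, Load}| = 5.

5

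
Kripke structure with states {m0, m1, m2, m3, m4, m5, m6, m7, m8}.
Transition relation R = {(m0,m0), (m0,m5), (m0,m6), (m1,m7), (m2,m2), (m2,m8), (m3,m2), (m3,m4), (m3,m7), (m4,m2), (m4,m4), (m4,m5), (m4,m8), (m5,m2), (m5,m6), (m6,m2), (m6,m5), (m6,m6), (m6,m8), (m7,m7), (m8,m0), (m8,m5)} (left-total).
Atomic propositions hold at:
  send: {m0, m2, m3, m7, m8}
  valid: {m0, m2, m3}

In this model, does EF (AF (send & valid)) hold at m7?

No

Sat(send & valid) = {m0, m2, m3}
AF (send & valid): least fixpoint, start Z0 = {m0, m2, m3}, add states with every successor in Z. Already a fixed point.
Sat(AF (send & valid)) = {m0, m2, m3}
EF (AF (send & valid)): least fixpoint, start Z0 = {m0, m2, m3}, add states with some successor in Z. Z1 = {m0, m2, m3, m4, m5, m6, m8}; fixed.
Sat(EF (AF (send & valid))) = {m0, m2, m3, m4, m5, m6, m8}
m7 ∉ Sat(EF (AF (send & valid))) = {m0, m2, m3, m4, m5, m6, m8}, so the formula does not hold at m7.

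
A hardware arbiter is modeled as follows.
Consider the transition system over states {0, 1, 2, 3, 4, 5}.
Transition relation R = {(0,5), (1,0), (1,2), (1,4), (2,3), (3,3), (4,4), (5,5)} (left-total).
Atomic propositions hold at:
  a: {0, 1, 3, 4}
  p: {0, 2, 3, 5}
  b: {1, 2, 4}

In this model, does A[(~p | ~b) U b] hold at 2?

Yes

Sat(~p) = {1, 4}
Sat(~b) = {0, 3, 5}
Sat(~p | ~b) = {0, 1, 3, 4, 5}
A[(~p | ~b) U b]: least fixpoint, start Z0 = Sat(b) = {1, 2, 4}, add states in Sat(~p | ~b) with every successor in Z. Already a fixed point.
Sat(A[(~p | ~b) U b]) = {1, 2, 4}
2 ∈ Sat(A[(~p | ~b) U b]) = {1, 2, 4}, so the formula holds at 2.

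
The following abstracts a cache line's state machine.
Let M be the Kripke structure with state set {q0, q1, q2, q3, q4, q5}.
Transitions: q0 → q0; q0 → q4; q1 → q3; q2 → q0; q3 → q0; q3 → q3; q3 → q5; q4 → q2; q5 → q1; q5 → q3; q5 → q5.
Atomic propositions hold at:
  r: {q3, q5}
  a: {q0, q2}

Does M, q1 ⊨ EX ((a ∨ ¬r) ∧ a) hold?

Sat(¬r) = {q0, q1, q2, q4}
Sat(a ∨ ¬r) = {q0, q1, q2, q4}
Sat((a ∨ ¬r) ∧ a) = {q0, q2}
Sat(EX ((a ∨ ¬r) ∧ a)) = {s : some successor in {q0, q2}} = {q0, q2, q3, q4}
q1 ∉ Sat(EX ((a ∨ ¬r) ∧ a)) = {q0, q2, q3, q4}, so the formula does not hold at q1.

No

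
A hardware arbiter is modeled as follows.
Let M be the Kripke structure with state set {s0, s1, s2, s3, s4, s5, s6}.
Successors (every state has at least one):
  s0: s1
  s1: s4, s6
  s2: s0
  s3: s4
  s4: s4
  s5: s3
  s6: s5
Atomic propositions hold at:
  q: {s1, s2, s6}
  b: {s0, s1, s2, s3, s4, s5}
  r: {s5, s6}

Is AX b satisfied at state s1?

No

Sat(AX b) = {s : every successor in {s0, s1, s2, s3, s4, s5}} = {s0, s2, s3, s4, s5, s6}
s1 ∉ Sat(AX b) = {s0, s2, s3, s4, s5, s6}, so the formula does not hold at s1.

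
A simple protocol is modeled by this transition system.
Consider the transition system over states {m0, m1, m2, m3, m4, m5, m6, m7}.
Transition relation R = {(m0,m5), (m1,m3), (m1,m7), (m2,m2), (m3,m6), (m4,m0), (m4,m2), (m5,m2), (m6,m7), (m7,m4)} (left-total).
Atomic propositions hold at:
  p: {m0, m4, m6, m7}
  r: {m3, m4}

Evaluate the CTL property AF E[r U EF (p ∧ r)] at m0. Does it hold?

Sat(p ∧ r) = {m4}
EF (p ∧ r): least fixpoint, start Z0 = {m4}, add states with some successor in Z. Z1 = {m4, m7}; Z2 = {m1, m4, m6, m7}; Z3 = {m1, m3, m4, m6, m7}; fixed.
Sat(EF (p ∧ r)) = {m1, m3, m4, m6, m7}
E[r U EF (p ∧ r)]: least fixpoint, start Z0 = Sat(EF (p ∧ r)) = {m1, m3, m4, m6, m7}, add states in Sat(r) with some successor in Z. Already a fixed point.
Sat(E[r U EF (p ∧ r)]) = {m1, m3, m4, m6, m7}
AF E[r U EF (p ∧ r)]: least fixpoint, start Z0 = {m1, m3, m4, m6, m7}, add states with every successor in Z. Already a fixed point.
Sat(AF E[r U EF (p ∧ r)]) = {m1, m3, m4, m6, m7}
m0 ∉ Sat(AF E[r U EF (p ∧ r)]) = {m1, m3, m4, m6, m7}, so the formula does not hold at m0.

No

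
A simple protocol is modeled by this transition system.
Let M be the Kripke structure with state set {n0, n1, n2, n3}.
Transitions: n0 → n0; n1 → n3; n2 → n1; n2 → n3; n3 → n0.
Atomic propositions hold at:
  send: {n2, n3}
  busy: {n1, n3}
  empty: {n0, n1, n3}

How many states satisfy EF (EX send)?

2

Sat(EX send) = {s : some successor in {n2, n3}} = {n1, n2}
EF (EX send): least fixpoint, start Z0 = {n1, n2}, add states with some successor in Z. Already a fixed point.
Sat(EF (EX send)) = {n1, n2}
|Sat(EF (EX send))| = |{n1, n2}| = 2.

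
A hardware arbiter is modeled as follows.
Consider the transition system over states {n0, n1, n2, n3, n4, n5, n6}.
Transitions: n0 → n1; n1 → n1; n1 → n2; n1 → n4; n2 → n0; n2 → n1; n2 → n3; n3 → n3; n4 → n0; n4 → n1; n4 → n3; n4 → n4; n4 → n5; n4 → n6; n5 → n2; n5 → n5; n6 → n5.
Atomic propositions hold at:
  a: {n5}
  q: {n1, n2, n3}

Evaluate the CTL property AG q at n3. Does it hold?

Yes

AG q: greatest fixpoint, start Z0 = {n1, n2, n3}, keep only states in Sat with every successor in Z. Z1 = {n3}; fixed.
Sat(AG q) = {n3}
n3 ∈ Sat(AG q) = {n3}, so the formula holds at n3.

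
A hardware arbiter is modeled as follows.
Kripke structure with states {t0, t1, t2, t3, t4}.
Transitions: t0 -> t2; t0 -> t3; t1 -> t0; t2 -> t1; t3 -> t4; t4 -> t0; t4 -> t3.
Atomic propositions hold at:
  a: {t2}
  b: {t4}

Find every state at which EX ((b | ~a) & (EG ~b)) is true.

{t1, t2, t4}

Sat(~a) = {t0, t1, t3, t4}
Sat(b | ~a) = {t0, t1, t3, t4}
Sat(~b) = {t0, t1, t2, t3}
EG ~b: greatest fixpoint, start Z0 = {t0, t1, t2, t3}, keep only states in Sat with some successor in Z. Z1 = {t0, t1, t2}; fixed.
Sat(EG ~b) = {t0, t1, t2}
Sat((b | ~a) & (EG ~b)) = {t0, t1}
Sat(EX ((b | ~a) & (EG ~b))) = {s : some successor in {t0, t1}} = {t1, t2, t4}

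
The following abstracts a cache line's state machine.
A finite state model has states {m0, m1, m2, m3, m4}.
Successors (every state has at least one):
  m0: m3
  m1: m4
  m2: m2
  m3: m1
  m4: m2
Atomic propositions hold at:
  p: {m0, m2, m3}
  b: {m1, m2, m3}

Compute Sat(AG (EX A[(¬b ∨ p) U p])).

{m1, m2, m4}

Sat(¬b) = {m0, m4}
Sat(¬b ∨ p) = {m0, m2, m3, m4}
A[(¬b ∨ p) U p]: least fixpoint, start Z0 = Sat(p) = {m0, m2, m3}, add states in Sat(¬b ∨ p) with every successor in Z. Z1 = {m0, m2, m3, m4}; fixed.
Sat(A[(¬b ∨ p) U p]) = {m0, m2, m3, m4}
Sat(EX A[(¬b ∨ p) U p]) = {s : some successor in {m0, m2, m3, m4}} = {m0, m1, m2, m4}
AG (EX A[(¬b ∨ p) U p]): greatest fixpoint, start Z0 = {m0, m1, m2, m4}, keep only states in Sat with every successor in Z. Z1 = {m1, m2, m4}; fixed.
Sat(AG (EX A[(¬b ∨ p) U p])) = {m1, m2, m4}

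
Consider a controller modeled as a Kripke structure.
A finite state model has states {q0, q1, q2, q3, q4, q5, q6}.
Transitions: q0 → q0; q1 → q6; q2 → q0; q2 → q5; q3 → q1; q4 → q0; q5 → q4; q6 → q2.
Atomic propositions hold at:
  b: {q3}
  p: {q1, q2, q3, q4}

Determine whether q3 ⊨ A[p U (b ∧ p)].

Yes

Sat(b ∧ p) = {q3}
A[p U (b ∧ p)]: least fixpoint, start Z0 = Sat((b ∧ p)) = {q3}, add states in Sat(p) with every successor in Z. Already a fixed point.
Sat(A[p U (b ∧ p)]) = {q3}
q3 ∈ Sat(A[p U (b ∧ p)]) = {q3}, so the formula holds at q3.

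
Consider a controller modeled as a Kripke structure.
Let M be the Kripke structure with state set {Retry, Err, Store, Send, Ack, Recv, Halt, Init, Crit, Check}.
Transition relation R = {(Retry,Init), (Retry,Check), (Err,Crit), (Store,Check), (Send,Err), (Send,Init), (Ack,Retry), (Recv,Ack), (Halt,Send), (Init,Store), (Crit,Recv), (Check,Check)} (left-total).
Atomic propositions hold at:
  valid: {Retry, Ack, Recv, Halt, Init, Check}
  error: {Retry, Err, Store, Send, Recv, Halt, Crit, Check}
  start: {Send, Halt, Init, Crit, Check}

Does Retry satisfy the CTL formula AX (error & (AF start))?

No

AF start: least fixpoint, start Z0 = {Send, Halt, Init, Crit, Check}, add states with every successor in Z. Z1 = {Retry, Err, Store, Send, Halt, Init, Crit, Check}; Z2 = {Retry, Err, Store, Send, Ack, Halt, Init, Crit, Check}; Z3 = {Retry, Err, Store, Send, Ack, Recv, Halt, Init, Crit, Check}; fixed.
Sat(AF start) = {Retry, Err, Store, Send, Ack, Recv, Halt, Init, Crit, Check}
Sat(error & (AF start)) = {Retry, Err, Store, Send, Recv, Halt, Crit, Check}
Sat(AX (error & (AF start))) = {s : every successor in {Retry, Err, Store, Send, Recv, Halt, Crit, Check}} = {Err, Store, Ack, Halt, Init, Crit, Check}
Retry ∉ Sat(AX (error & (AF start))) = {Err, Store, Ack, Halt, Init, Crit, Check}, so the formula does not hold at Retry.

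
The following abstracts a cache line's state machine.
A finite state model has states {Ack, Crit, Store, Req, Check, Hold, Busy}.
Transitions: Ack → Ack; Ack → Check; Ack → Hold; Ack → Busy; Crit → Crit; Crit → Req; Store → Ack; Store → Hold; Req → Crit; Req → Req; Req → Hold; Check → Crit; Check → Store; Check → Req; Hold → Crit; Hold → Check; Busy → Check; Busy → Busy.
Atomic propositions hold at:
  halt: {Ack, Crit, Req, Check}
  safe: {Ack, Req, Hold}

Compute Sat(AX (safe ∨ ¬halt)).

{Store}

Sat(¬halt) = {Store, Hold, Busy}
Sat(safe ∨ ¬halt) = {Ack, Store, Req, Hold, Busy}
Sat(AX (safe ∨ ¬halt)) = {s : every successor in {Ack, Store, Req, Hold, Busy}} = {Store}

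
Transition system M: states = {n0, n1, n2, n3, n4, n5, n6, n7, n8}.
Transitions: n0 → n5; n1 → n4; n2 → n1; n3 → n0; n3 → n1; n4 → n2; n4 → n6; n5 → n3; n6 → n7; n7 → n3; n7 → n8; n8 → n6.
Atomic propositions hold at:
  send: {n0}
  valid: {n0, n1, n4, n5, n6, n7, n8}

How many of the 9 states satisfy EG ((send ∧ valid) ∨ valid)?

Sat(send ∧ valid) = {n0}
Sat((send ∧ valid) ∨ valid) = {n0, n1, n4, n5, n6, n7, n8}
EG ((send ∧ valid) ∨ valid): greatest fixpoint, start Z0 = {n0, n1, n4, n5, n6, n7, n8}, keep only states in Sat with some successor in Z. Z1 = {n0, n1, n4, n6, n7, n8}; Z2 = {n1, n4, n6, n7, n8}; fixed.
Sat(EG ((send ∧ valid) ∨ valid)) = {n1, n4, n6, n7, n8}
|Sat(EG ((send ∧ valid) ∨ valid))| = |{n1, n4, n6, n7, n8}| = 5.

5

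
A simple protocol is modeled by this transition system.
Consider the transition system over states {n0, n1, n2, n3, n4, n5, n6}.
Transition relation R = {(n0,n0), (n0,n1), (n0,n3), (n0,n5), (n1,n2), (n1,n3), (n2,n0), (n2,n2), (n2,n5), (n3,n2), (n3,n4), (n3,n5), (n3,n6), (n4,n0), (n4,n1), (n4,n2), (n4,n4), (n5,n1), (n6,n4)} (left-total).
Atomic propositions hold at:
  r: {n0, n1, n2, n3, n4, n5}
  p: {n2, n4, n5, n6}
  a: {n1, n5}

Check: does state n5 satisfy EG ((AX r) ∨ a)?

Yes

Sat(AX r) = {s : every successor in {n0, n1, n2, n3, n4, n5}} = {n0, n1, n2, n4, n5, n6}
Sat((AX r) ∨ a) = {n0, n1, n2, n4, n5, n6}
EG ((AX r) ∨ a): greatest fixpoint, start Z0 = {n0, n1, n2, n4, n5, n6}, keep only states in Sat with some successor in Z. Already a fixed point.
Sat(EG ((AX r) ∨ a)) = {n0, n1, n2, n4, n5, n6}
n5 ∈ Sat(EG ((AX r) ∨ a)) = {n0, n1, n2, n4, n5, n6}, so the formula holds at n5.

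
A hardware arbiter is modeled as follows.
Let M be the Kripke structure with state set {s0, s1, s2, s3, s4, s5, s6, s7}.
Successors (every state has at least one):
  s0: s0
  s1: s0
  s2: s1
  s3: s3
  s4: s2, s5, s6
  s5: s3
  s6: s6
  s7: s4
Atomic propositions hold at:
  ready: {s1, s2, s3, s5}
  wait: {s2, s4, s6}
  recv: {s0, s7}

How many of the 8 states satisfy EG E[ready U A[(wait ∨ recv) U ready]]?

2

Sat(wait ∨ recv) = {s0, s2, s4, s6, s7}
A[(wait ∨ recv) U ready]: least fixpoint, start Z0 = Sat(ready) = {s1, s2, s3, s5}, add states in Sat(wait ∨ recv) with every successor in Z. Already a fixed point.
Sat(A[(wait ∨ recv) U ready]) = {s1, s2, s3, s5}
E[ready U A[(wait ∨ recv) U ready]]: least fixpoint, start Z0 = Sat(A[(wait ∨ recv) U ready]) = {s1, s2, s3, s5}, add states in Sat(ready) with some successor in Z. Already a fixed point.
Sat(E[ready U A[(wait ∨ recv) U ready]]) = {s1, s2, s3, s5}
EG E[ready U A[(wait ∨ recv) U ready]]: greatest fixpoint, start Z0 = {s1, s2, s3, s5}, keep only states in Sat with some successor in Z. Z1 = {s2, s3, s5}; Z2 = {s3, s5}; fixed.
Sat(EG E[ready U A[(wait ∨ recv) U ready]]) = {s3, s5}
|Sat(EG E[ready U A[(wait ∨ recv) U ready]])| = |{s3, s5}| = 2.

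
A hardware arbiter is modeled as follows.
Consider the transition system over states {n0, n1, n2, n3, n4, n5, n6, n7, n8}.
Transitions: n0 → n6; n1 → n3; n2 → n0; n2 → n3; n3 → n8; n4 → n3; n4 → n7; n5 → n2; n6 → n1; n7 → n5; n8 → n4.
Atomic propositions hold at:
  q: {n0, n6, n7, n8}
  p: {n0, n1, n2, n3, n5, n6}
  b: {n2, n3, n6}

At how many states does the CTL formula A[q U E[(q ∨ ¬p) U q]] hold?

Sat(¬p) = {n4, n7, n8}
Sat(q ∨ ¬p) = {n0, n4, n6, n7, n8}
E[(q ∨ ¬p) U q]: least fixpoint, start Z0 = Sat(q) = {n0, n6, n7, n8}, add states in Sat(q ∨ ¬p) with some successor in Z. Z1 = {n0, n4, n6, n7, n8}; fixed.
Sat(E[(q ∨ ¬p) U q]) = {n0, n4, n6, n7, n8}
A[q U E[(q ∨ ¬p) U q]]: least fixpoint, start Z0 = Sat(E[(q ∨ ¬p) U q]) = {n0, n4, n6, n7, n8}, add states in Sat(q) with every successor in Z. Already a fixed point.
Sat(A[q U E[(q ∨ ¬p) U q]]) = {n0, n4, n6, n7, n8}
|Sat(A[q U E[(q ∨ ¬p) U q]])| = |{n0, n4, n6, n7, n8}| = 5.

5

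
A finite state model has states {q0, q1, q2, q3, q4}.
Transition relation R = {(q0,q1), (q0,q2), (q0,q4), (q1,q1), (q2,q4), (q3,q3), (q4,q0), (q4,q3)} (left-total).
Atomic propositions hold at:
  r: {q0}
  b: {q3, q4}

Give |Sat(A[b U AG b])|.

1

AG b: greatest fixpoint, start Z0 = {q3, q4}, keep only states in Sat with every successor in Z. Z1 = {q3}; fixed.
Sat(AG b) = {q3}
A[b U AG b]: least fixpoint, start Z0 = Sat(AG b) = {q3}, add states in Sat(b) with every successor in Z. Already a fixed point.
Sat(A[b U AG b]) = {q3}
|Sat(A[b U AG b])| = |{q3}| = 1.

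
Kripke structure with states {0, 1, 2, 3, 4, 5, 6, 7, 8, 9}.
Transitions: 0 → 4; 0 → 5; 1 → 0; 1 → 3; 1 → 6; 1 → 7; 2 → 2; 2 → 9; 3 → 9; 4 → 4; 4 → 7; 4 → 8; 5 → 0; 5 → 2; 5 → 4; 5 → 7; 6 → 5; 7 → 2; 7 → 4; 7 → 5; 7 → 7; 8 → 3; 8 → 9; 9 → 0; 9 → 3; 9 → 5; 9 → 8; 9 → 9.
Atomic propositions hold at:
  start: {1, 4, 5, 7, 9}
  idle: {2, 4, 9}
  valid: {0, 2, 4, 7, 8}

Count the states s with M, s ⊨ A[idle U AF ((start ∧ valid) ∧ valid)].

2

Sat(start ∧ valid) = {4, 7}
Sat((start ∧ valid) ∧ valid) = {4, 7}
AF ((start ∧ valid) ∧ valid): least fixpoint, start Z0 = {4, 7}, add states with every successor in Z. Already a fixed point.
Sat(AF ((start ∧ valid) ∧ valid)) = {4, 7}
A[idle U AF ((start ∧ valid) ∧ valid)]: least fixpoint, start Z0 = Sat(AF ((start ∧ valid) ∧ valid)) = {4, 7}, add states in Sat(idle) with every successor in Z. Already a fixed point.
Sat(A[idle U AF ((start ∧ valid) ∧ valid)]) = {4, 7}
|Sat(A[idle U AF ((start ∧ valid) ∧ valid)])| = |{4, 7}| = 2.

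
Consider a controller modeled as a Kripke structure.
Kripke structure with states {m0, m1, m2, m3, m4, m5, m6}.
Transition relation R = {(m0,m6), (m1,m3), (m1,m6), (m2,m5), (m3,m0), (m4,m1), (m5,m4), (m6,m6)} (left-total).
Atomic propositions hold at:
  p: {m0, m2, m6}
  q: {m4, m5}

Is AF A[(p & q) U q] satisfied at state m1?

Sat(p & q) = ∅
A[(p & q) U q]: least fixpoint, start Z0 = Sat(q) = {m4, m5}, add states in Sat(p & q) with every successor in Z. Already a fixed point.
Sat(A[(p & q) U q]) = {m4, m5}
AF A[(p & q) U q]: least fixpoint, start Z0 = {m4, m5}, add states with every successor in Z. Z1 = {m2, m4, m5}; fixed.
Sat(AF A[(p & q) U q]) = {m2, m4, m5}
m1 ∉ Sat(AF A[(p & q) U q]) = {m2, m4, m5}, so the formula does not hold at m1.

No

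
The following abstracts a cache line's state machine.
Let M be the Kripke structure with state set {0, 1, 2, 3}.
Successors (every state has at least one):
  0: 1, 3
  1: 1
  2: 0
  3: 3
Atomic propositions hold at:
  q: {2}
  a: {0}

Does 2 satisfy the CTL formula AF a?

Yes

AF a: least fixpoint, start Z0 = {0}, add states with every successor in Z. Z1 = {0, 2}; fixed.
Sat(AF a) = {0, 2}
2 ∈ Sat(AF a) = {0, 2}, so the formula holds at 2.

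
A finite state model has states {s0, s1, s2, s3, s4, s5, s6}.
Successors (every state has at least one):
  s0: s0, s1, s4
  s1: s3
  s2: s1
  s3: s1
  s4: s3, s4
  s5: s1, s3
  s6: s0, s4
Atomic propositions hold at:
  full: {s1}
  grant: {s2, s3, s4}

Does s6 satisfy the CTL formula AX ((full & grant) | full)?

Sat(full & grant) = ∅
Sat((full & grant) | full) = {s1}
Sat(AX ((full & grant) | full)) = {s : every successor in {s1}} = {s2, s3}
s6 ∉ Sat(AX ((full & grant) | full)) = {s2, s3}, so the formula does not hold at s6.

No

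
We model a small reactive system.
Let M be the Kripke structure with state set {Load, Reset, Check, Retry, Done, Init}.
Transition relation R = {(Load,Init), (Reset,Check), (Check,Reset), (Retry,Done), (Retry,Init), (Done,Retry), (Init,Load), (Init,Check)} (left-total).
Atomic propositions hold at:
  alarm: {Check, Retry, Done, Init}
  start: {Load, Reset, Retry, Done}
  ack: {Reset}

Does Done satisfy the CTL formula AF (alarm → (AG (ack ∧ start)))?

Sat(ack ∧ start) = {Reset}
AG (ack ∧ start): greatest fixpoint, start Z0 = {Reset}, keep only states in Sat with every successor in Z. Z1 = ∅; fixed.
Sat(AG (ack ∧ start)) = ∅
Sat(alarm → (AG (ack ∧ start))) = {Load, Reset}
AF (alarm → (AG (ack ∧ start))): least fixpoint, start Z0 = {Load, Reset}, add states with every successor in Z. Z1 = {Load, Reset, Check}; Z2 = {Load, Reset, Check, Init}; fixed.
Sat(AF (alarm → (AG (ack ∧ start)))) = {Load, Reset, Check, Init}
Done ∉ Sat(AF (alarm → (AG (ack ∧ start)))) = {Load, Reset, Check, Init}, so the formula does not hold at Done.

No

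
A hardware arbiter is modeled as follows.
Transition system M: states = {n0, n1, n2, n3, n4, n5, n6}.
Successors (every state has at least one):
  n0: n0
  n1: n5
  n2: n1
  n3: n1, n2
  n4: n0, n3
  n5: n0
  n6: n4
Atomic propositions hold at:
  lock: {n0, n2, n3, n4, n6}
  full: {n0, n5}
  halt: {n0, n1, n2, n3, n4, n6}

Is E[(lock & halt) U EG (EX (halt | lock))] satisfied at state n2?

Sat(lock & halt) = {n0, n2, n3, n4, n6}
Sat(halt | lock) = {n0, n1, n2, n3, n4, n6}
Sat(EX (halt | lock)) = {s : some successor in {n0, n1, n2, n3, n4, n6}} = {n0, n2, n3, n4, n5, n6}
EG (EX (halt | lock)): greatest fixpoint, start Z0 = {n0, n2, n3, n4, n5, n6}, keep only states in Sat with some successor in Z. Z1 = {n0, n3, n4, n5, n6}; Z2 = {n0, n4, n5, n6}; fixed.
Sat(EG (EX (halt | lock))) = {n0, n4, n5, n6}
E[(lock & halt) U EG (EX (halt | lock))]: least fixpoint, start Z0 = Sat(EG (EX (halt | lock))) = {n0, n4, n5, n6}, add states in Sat(lock & halt) with some successor in Z. Already a fixed point.
Sat(E[(lock & halt) U EG (EX (halt | lock))]) = {n0, n4, n5, n6}
n2 ∉ Sat(E[(lock & halt) U EG (EX (halt | lock))]) = {n0, n4, n5, n6}, so the formula does not hold at n2.

No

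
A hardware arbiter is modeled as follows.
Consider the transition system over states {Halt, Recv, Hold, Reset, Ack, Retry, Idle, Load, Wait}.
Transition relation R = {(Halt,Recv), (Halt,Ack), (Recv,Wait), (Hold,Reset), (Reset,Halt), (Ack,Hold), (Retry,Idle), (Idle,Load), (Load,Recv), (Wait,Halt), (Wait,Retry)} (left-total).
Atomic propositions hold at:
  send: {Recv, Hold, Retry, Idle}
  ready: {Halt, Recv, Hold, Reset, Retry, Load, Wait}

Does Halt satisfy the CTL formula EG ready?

EG ready: greatest fixpoint, start Z0 = {Halt, Recv, Hold, Reset, Retry, Load, Wait}, keep only states in Sat with some successor in Z. Z1 = {Halt, Recv, Hold, Reset, Load, Wait}; fixed.
Sat(EG ready) = {Halt, Recv, Hold, Reset, Load, Wait}
Halt ∈ Sat(EG ready) = {Halt, Recv, Hold, Reset, Load, Wait}, so the formula holds at Halt.

Yes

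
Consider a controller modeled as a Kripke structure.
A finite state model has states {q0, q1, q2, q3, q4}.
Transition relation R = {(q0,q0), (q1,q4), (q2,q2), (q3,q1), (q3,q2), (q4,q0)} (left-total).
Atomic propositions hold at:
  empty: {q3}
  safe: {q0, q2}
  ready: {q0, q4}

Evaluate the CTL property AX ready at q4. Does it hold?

Yes

Sat(AX ready) = {s : every successor in {q0, q4}} = {q0, q1, q4}
q4 ∈ Sat(AX ready) = {q0, q1, q4}, so the formula holds at q4.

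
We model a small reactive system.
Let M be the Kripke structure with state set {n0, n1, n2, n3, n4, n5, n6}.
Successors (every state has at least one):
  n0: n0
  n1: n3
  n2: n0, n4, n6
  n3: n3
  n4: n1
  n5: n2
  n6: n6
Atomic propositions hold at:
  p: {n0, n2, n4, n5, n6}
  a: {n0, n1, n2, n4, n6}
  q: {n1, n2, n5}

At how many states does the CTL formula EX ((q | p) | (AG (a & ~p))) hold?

5

Sat(q | p) = {n0, n1, n2, n4, n5, n6}
Sat(~p) = {n1, n3}
Sat(a & ~p) = {n1}
AG (a & ~p): greatest fixpoint, start Z0 = {n1}, keep only states in Sat with every successor in Z. Z1 = ∅; fixed.
Sat(AG (a & ~p)) = ∅
Sat((q | p) | (AG (a & ~p))) = {n0, n1, n2, n4, n5, n6}
Sat(EX ((q | p) | (AG (a & ~p)))) = {s : some successor in {n0, n1, n2, n4, n5, n6}} = {n0, n2, n4, n5, n6}
|Sat(EX ((q | p) | (AG (a & ~p))))| = |{n0, n2, n4, n5, n6}| = 5.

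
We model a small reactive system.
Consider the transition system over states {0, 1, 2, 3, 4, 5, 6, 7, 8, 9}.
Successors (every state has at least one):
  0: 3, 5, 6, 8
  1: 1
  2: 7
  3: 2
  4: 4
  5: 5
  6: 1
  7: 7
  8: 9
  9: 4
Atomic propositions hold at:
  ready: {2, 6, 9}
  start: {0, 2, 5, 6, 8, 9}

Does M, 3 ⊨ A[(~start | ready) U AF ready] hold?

Yes

Sat(~start) = {1, 3, 4, 7}
Sat(~start | ready) = {1, 2, 3, 4, 6, 7, 9}
AF ready: least fixpoint, start Z0 = {2, 6, 9}, add states with every successor in Z. Z1 = {2, 3, 6, 8, 9}; fixed.
Sat(AF ready) = {2, 3, 6, 8, 9}
A[(~start | ready) U AF ready]: least fixpoint, start Z0 = Sat(AF ready) = {2, 3, 6, 8, 9}, add states in Sat(~start | ready) with every successor in Z. Already a fixed point.
Sat(A[(~start | ready) U AF ready]) = {2, 3, 6, 8, 9}
3 ∈ Sat(A[(~start | ready) U AF ready]) = {2, 3, 6, 8, 9}, so the formula holds at 3.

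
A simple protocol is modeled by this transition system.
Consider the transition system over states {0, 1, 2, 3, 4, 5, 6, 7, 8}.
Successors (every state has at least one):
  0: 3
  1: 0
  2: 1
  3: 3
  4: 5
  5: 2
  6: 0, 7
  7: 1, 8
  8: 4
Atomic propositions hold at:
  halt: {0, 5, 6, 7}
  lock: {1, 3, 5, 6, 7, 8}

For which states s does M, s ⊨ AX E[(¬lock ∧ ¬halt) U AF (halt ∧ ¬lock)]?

Sat(¬lock) = {0, 2, 4}
Sat(¬halt) = {1, 2, 3, 4, 8}
Sat(¬lock ∧ ¬halt) = {2, 4}
Sat(halt ∧ ¬lock) = {0}
AF (halt ∧ ¬lock): least fixpoint, start Z0 = {0}, add states with every successor in Z. Z1 = {0, 1}; Z2 = {0, 1, 2}; Z3 = {0, 1, 2, 5}; Z4 = {0, 1, 2, 4, 5}; Z5 = {0, 1, 2, 4, 5, 8}; Z6 = {0, 1, 2, 4, 5, 7, 8}; Z7 = {0, 1, 2, 4, 5, 6, 7, 8}; fixed.
Sat(AF (halt ∧ ¬lock)) = {0, 1, 2, 4, 5, 6, 7, 8}
E[(¬lock ∧ ¬halt) U AF (halt ∧ ¬lock)]: least fixpoint, start Z0 = Sat(AF (halt ∧ ¬lock)) = {0, 1, 2, 4, 5, 6, 7, 8}, add states in Sat(¬lock ∧ ¬halt) with some successor in Z. Already a fixed point.
Sat(E[(¬lock ∧ ¬halt) U AF (halt ∧ ¬lock)]) = {0, 1, 2, 4, 5, 6, 7, 8}
Sat(AX E[(¬lock ∧ ¬halt) U AF (halt ∧ ¬lock)]) = {s : every successor in {0, 1, 2, 4, 5, 6, 7, 8}} = {1, 2, 4, 5, 6, 7, 8}

{1, 2, 4, 5, 6, 7, 8}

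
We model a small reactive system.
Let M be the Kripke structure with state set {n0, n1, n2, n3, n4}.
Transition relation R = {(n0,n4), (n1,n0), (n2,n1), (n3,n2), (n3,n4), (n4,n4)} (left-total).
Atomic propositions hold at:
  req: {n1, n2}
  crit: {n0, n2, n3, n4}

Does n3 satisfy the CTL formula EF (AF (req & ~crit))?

Yes

Sat(~crit) = {n1}
Sat(req & ~crit) = {n1}
AF (req & ~crit): least fixpoint, start Z0 = {n1}, add states with every successor in Z. Z1 = {n1, n2}; fixed.
Sat(AF (req & ~crit)) = {n1, n2}
EF (AF (req & ~crit)): least fixpoint, start Z0 = {n1, n2}, add states with some successor in Z. Z1 = {n1, n2, n3}; fixed.
Sat(EF (AF (req & ~crit))) = {n1, n2, n3}
n3 ∈ Sat(EF (AF (req & ~crit))) = {n1, n2, n3}, so the formula holds at n3.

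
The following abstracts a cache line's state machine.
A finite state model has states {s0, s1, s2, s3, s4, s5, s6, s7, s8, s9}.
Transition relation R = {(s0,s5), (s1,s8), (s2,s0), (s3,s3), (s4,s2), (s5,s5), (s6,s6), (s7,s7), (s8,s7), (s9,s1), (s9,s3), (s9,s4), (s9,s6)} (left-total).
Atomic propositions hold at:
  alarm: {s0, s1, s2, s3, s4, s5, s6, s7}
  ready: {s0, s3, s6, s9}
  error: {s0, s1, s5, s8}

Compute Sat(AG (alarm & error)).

Sat(alarm & error) = {s0, s1, s5}
AG (alarm & error): greatest fixpoint, start Z0 = {s0, s1, s5}, keep only states in Sat with every successor in Z. Z1 = {s0, s5}; fixed.
Sat(AG (alarm & error)) = {s0, s5}

{s0, s5}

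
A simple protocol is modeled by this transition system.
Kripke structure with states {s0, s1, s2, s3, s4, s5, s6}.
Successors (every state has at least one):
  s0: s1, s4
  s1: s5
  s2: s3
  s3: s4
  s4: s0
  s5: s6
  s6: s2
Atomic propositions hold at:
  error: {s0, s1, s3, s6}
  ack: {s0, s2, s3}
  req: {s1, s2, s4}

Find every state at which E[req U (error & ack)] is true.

Sat(error & ack) = {s0, s3}
E[req U (error & ack)]: least fixpoint, start Z0 = Sat((error & ack)) = {s0, s3}, add states in Sat(req) with some successor in Z. Z1 = {s0, s2, s3, s4}; fixed.
Sat(E[req U (error & ack)]) = {s0, s2, s3, s4}

{s0, s2, s3, s4}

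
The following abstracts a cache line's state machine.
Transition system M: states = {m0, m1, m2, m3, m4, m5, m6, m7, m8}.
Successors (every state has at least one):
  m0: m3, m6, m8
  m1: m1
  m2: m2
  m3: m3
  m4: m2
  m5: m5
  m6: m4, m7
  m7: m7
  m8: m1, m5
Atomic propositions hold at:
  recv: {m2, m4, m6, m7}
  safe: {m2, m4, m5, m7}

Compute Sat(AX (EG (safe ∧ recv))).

Sat(safe ∧ recv) = {m2, m4, m7}
EG (safe ∧ recv): greatest fixpoint, start Z0 = {m2, m4, m7}, keep only states in Sat with some successor in Z. Already a fixed point.
Sat(EG (safe ∧ recv)) = {m2, m4, m7}
Sat(AX (EG (safe ∧ recv))) = {s : every successor in {m2, m4, m7}} = {m2, m4, m6, m7}

{m2, m4, m6, m7}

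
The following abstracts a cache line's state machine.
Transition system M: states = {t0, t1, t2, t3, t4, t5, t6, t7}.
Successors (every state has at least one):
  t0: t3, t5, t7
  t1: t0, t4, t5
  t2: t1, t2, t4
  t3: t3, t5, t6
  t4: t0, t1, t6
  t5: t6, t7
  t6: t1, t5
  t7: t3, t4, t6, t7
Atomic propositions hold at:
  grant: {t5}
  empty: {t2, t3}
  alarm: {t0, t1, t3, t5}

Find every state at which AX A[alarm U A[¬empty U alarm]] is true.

{t1, t3, t4, t6}

Sat(¬empty) = {t0, t1, t4, t5, t6, t7}
A[¬empty U alarm]: least fixpoint, start Z0 = Sat(alarm) = {t0, t1, t3, t5}, add states in Sat(¬empty) with every successor in Z. Z1 = {t0, t1, t3, t5, t6}; Z2 = {t0, t1, t3, t4, t5, t6}; fixed.
Sat(A[¬empty U alarm]) = {t0, t1, t3, t4, t5, t6}
A[alarm U A[¬empty U alarm]]: least fixpoint, start Z0 = Sat(A[¬empty U alarm]) = {t0, t1, t3, t4, t5, t6}, add states in Sat(alarm) with every successor in Z. Already a fixed point.
Sat(A[alarm U A[¬empty U alarm]]) = {t0, t1, t3, t4, t5, t6}
Sat(AX A[alarm U A[¬empty U alarm]]) = {s : every successor in {t0, t1, t3, t4, t5, t6}} = {t1, t3, t4, t6}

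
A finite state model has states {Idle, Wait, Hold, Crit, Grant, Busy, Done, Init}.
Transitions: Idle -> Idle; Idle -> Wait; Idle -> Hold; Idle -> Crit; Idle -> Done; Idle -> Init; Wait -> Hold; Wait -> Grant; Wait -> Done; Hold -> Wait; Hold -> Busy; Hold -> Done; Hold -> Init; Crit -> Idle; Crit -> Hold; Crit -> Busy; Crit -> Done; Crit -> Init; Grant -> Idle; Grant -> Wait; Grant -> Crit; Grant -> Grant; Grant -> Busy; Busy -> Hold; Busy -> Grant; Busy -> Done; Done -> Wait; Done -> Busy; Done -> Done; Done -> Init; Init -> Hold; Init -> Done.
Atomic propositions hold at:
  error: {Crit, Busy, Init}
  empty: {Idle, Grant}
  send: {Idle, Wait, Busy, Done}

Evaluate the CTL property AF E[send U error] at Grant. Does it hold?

No

E[send U error]: least fixpoint, start Z0 = Sat(error) = {Crit, Busy, Init}, add states in Sat(send) with some successor in Z. Z1 = {Idle, Crit, Busy, Done, Init}; Z2 = {Idle, Wait, Crit, Busy, Done, Init}; fixed.
Sat(E[send U error]) = {Idle, Wait, Crit, Busy, Done, Init}
AF E[send U error]: least fixpoint, start Z0 = {Idle, Wait, Crit, Busy, Done, Init}, add states with every successor in Z. Z1 = {Idle, Wait, Hold, Crit, Busy, Done, Init}; fixed.
Sat(AF E[send U error]) = {Idle, Wait, Hold, Crit, Busy, Done, Init}
Grant ∉ Sat(AF E[send U error]) = {Idle, Wait, Hold, Crit, Busy, Done, Init}, so the formula does not hold at Grant.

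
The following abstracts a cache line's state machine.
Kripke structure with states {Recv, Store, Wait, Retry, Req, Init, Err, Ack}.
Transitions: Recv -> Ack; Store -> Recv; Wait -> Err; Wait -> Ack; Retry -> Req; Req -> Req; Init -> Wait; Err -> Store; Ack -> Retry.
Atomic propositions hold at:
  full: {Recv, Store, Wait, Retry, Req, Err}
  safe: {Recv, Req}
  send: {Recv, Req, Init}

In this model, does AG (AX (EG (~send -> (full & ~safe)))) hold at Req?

Sat(~send) = {Store, Wait, Retry, Err, Ack}
Sat(~safe) = {Store, Wait, Retry, Init, Err, Ack}
Sat(full & ~safe) = {Store, Wait, Retry, Err}
Sat(~send -> (full & ~safe)) = {Recv, Store, Wait, Retry, Req, Init, Err}
EG (~send -> (full & ~safe)): greatest fixpoint, start Z0 = {Recv, Store, Wait, Retry, Req, Init, Err}, keep only states in Sat with some successor in Z. Z1 = {Store, Wait, Retry, Req, Init, Err}; Z2 = {Wait, Retry, Req, Init, Err}; Z3 = {Wait, Retry, Req, Init}; Z4 = {Retry, Req, Init}; Z5 = {Retry, Req}; fixed.
Sat(EG (~send -> (full & ~safe))) = {Retry, Req}
Sat(AX (EG (~send -> (full & ~safe)))) = {s : every successor in {Retry, Req}} = {Retry, Req, Ack}
AG (AX (EG (~send -> (full & ~safe)))): greatest fixpoint, start Z0 = {Retry, Req, Ack}, keep only states in Sat with every successor in Z. Already a fixed point.
Sat(AG (AX (EG (~send -> (full & ~safe))))) = {Retry, Req, Ack}
Req ∈ Sat(AG (AX (EG (~send -> (full & ~safe))))) = {Retry, Req, Ack}, so the formula holds at Req.

Yes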